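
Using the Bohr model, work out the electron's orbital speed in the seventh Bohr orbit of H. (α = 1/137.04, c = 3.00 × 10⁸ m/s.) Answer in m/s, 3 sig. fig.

v_n = Zαc/n = 1 × 0.00730 × 3.00 × 10⁸ / 7
    = 3.13 × 10⁵ m/s

3.13 × 10⁵ m/s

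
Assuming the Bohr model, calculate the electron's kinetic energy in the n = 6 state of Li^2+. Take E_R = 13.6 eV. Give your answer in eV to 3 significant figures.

For a Coulomb orbit the virial theorem gives K = −E_n.
E_n = −E_R·Z²/n², so K = E_R·Z²/n² = 13.6 × 3²/6² = 3.40 eV

3.40 eV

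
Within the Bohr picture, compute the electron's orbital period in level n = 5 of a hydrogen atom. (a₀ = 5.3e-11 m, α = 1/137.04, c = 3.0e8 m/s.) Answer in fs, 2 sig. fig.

r = n²a₀/Z = 5²·5.3e-11/1 = 1.3e-9 m
v = Zαc/n = 1·0.0073·3.0e8/5 = 4.4e5 m/s
T = 2πr/v = 1.9e-14 s = 19 fs

19 fs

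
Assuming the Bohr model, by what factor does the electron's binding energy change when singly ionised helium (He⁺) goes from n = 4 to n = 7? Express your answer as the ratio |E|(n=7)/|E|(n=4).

16/49

|E| ∝ Z^2 · n^-2; with Z fixed, |E| ∝ n^-2.
|E|(n=7)/|E|(n=4) = (7/4)^-2 = 16/49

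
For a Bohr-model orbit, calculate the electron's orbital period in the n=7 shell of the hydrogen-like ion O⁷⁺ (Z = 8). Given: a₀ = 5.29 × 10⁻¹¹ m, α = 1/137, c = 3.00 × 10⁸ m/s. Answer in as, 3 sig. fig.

813 as

r = n²a₀/Z = 7²·5.29 × 10⁻¹¹/8 = 3.24 × 10⁻¹⁰ m
v = Zαc/n = 8·0.00730·3.00 × 10⁸/7 = 2.50 × 10⁶ m/s
T = 2πr/v = 8.13 × 10⁻¹⁶ s = 813 as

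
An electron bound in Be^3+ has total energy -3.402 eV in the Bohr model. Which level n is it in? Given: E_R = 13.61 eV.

8

E_n = −E_R Z²/n² ⇒ n² = E_R Z²/(−E_n) = 13.61 × 4² / 3.402 ≈ 64.01
n = 8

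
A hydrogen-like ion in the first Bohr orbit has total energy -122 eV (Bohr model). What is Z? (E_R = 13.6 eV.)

3

E_n = −E_R Z²/n² ⇒ Z² = −E_n n²/E_R = 122 × 1² / 13.6 ≈ 8.97
Z = 3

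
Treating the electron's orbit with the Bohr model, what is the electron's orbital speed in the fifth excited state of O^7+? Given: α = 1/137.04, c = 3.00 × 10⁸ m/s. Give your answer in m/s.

2.92 × 10⁶ m/s

v_n = Zαc/n = 8 × 0.00730 × 3.00 × 10⁸ / 6
    = 2.92 × 10⁶ m/s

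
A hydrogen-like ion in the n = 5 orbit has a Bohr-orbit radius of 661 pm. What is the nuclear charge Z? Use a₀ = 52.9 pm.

2

r_n = n²a₀/Z ⇒ Z = n²a₀/r = 5² × 52.9 / 661 ≈ 2.00
Z = 2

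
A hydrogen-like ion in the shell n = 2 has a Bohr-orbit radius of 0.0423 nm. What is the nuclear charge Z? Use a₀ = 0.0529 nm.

5

r_n = n²a₀/Z ⇒ Z = n²a₀/r = 2² × 0.0529 / 0.0423 ≈ 5.00
Z = 5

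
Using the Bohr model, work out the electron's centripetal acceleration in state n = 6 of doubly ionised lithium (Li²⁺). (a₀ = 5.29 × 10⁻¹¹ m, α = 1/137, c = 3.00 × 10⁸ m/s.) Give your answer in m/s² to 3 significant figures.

r = n²a₀/Z = 6.35 × 10⁻¹⁰ m, v = Zαc/n = 1.09 × 10⁶ m/s
a = v²/r = (1.09 × 10⁶)² / 6.35 × 10⁻¹⁰ = 1.89 × 10²¹ m/s²

1.89 × 10²¹ m/s²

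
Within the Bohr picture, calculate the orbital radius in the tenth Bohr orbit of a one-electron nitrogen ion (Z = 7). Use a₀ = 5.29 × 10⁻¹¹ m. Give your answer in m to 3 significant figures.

7.56 × 10⁻¹⁰ m

r_n = n²a₀/Z = 10² × 5.29 × 10⁻¹¹ / 7
    = 100 × 5.29 × 10⁻¹¹ / 7 = 7.56 × 10⁻¹⁰ m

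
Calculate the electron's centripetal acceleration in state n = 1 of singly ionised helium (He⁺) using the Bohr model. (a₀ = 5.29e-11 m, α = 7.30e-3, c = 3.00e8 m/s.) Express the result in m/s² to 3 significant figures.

7.25e23 m/s²

r = n²a₀/Z = 2.65e-11 m, v = Zαc/n = 4.38e6 m/s
a = v²/r = (4.38e6)² / 2.65e-11 = 7.25e23 m/s²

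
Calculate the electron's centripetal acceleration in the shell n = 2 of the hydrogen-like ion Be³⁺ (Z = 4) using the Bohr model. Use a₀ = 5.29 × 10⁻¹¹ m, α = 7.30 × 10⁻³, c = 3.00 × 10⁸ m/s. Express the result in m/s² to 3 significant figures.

3.63 × 10²³ m/s²

r = n²a₀/Z = 5.29 × 10⁻¹¹ m, v = Zαc/n = 4.38 × 10⁶ m/s
a = v²/r = (4.38 × 10⁶)² / 5.29 × 10⁻¹¹ = 3.63 × 10²³ m/s²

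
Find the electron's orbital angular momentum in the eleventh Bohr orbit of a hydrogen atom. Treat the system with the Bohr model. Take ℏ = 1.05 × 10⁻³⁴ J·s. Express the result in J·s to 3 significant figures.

1.16 × 10⁻³³ J·s

L_n = nℏ = 11 × 1.05 × 10⁻³⁴ = 1.16 × 10⁻³³ J·s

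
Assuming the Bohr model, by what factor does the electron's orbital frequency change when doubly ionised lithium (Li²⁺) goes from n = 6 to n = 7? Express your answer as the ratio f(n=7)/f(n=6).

f ∝ Z^2 · n^-3; with Z fixed, f ∝ n^-3.
f(n=7)/f(n=6) = (7/6)^-3 = 216/343

216/343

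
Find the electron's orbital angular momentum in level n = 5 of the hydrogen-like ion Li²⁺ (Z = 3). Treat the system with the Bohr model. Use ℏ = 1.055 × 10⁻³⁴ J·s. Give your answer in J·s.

L_n = nℏ = 5 × 1.055 × 10⁻³⁴ = 5.275 × 10⁻³⁴ J·s

5.275 × 10⁻³⁴ J·s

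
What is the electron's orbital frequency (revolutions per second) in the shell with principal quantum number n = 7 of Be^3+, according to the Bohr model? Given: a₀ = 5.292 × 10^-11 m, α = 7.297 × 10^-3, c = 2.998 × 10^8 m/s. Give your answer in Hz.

3.069 × 10^14 Hz

r = n²a₀/Z = 6.483 × 10^-10 m, v = Zαc/n = 1.250 × 10^6 m/s
f = v/(2πr) = 3.069 × 10^14 Hz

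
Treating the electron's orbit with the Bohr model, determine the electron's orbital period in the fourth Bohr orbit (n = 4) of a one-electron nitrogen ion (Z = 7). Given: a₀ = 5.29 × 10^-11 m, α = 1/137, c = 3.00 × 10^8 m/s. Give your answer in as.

198 as

r = n²a₀/Z = 4²·5.29 × 10^-11/7 = 1.21 × 10^-10 m
v = Zαc/n = 7·0.00730·3.00 × 10^8/4 = 3.83 × 10^6 m/s
T = 2πr/v = 1.98 × 10^-16 s = 198 as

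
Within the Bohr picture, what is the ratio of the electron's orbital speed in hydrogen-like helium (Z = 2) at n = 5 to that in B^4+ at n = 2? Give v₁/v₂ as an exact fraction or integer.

4/25

v ∝ Z^1 · n^-1
v₁/v₂ = (2/5)^1 · (5/2)^-1 = 4/25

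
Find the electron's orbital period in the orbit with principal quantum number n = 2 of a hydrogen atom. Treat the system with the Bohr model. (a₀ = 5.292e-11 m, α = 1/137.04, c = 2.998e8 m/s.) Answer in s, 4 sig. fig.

1.216e-15 s

r = n²a₀/Z = 2²·5.292e-11/1 = 2.117e-10 m
v = Zαc/n = 1·0.007297·2.998e8/2 = 1.094e6 m/s
T = 2πr/v = 1.216e-15 s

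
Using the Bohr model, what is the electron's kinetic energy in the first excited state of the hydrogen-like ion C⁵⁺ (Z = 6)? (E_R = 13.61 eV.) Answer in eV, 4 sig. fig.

For a Coulomb orbit the virial theorem gives K = −E_n.
E_n = −E_R·Z²/n², so K = E_R·Z²/n² = 13.61 × 6²/2² = 122.5 eV

122.5 eV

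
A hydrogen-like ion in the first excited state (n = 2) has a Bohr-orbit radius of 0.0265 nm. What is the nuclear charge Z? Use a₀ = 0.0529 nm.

8

r_n = n²a₀/Z ⇒ Z = n²a₀/r = 2² × 0.0529 / 0.0265 ≈ 7.98
Z = 8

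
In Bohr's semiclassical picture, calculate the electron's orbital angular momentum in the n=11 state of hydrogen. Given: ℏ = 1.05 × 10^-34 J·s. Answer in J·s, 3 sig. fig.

L_n = nℏ = 11 × 1.05 × 10^-34 = 1.16 × 10^-33 J·s

1.16 × 10^-33 J·s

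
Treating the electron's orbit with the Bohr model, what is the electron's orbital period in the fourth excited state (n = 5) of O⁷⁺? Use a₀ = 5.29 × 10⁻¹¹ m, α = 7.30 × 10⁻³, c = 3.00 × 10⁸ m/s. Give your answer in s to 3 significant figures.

r = n²a₀/Z = 5²·5.29 × 10⁻¹¹/8 = 1.65 × 10⁻¹⁰ m
v = Zαc/n = 8·0.00730·3.00 × 10⁸/5 = 3.50 × 10⁶ m/s
T = 2πr/v = 2.96 × 10⁻¹⁶ s

2.96 × 10⁻¹⁶ s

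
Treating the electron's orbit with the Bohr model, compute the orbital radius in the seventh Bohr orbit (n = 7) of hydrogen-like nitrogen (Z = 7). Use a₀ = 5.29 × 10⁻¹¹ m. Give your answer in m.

r_n = n²a₀/Z = 7² × 5.29 × 10⁻¹¹ / 7
    = 49 × 5.29 × 10⁻¹¹ / 7 = 3.70 × 10⁻¹⁰ m

3.70 × 10⁻¹⁰ m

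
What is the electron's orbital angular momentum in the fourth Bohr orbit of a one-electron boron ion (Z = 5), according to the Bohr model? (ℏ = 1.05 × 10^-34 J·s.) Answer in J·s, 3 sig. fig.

4.20 × 10^-34 J·s

L_n = nℏ = 4 × 1.05 × 10^-34 = 4.20 × 10^-34 J·s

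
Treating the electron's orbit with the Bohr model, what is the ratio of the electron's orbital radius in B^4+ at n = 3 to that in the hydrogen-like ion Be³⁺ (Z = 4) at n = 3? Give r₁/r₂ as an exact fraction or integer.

4/5

r ∝ Z^-1 · n^2
r₁/r₂ = (5/4)^-1 · (3/3)^2 = 4/5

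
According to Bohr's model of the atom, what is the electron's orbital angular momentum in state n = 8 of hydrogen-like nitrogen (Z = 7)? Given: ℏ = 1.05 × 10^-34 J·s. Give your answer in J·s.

L_n = nℏ = 8 × 1.05 × 10^-34 = 8.40 × 10^-34 J·s

8.40 × 10^-34 J·s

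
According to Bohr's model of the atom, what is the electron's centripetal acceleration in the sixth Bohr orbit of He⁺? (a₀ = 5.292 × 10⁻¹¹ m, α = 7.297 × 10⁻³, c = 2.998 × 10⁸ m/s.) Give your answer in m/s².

r = n²a₀/Z = 9.526 × 10⁻¹⁰ m, v = Zαc/n = 7.292 × 10⁵ m/s
a = v²/r = (7.292 × 10⁵)² / 9.526 × 10⁻¹⁰ = 5.582 × 10²⁰ m/s²

5.582 × 10²⁰ m/s²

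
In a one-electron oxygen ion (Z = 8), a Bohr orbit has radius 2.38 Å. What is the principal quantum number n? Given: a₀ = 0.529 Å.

r_n = n²a₀/Z ⇒ n² = rZ/a₀ = 2.38 × 8 / 0.529 ≈ 35.99
n = 6

6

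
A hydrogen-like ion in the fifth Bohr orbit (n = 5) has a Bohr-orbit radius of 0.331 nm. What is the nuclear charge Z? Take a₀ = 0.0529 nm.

r_n = n²a₀/Z ⇒ Z = n²a₀/r = 5² × 0.0529 / 0.331 ≈ 4.00
Z = 4

4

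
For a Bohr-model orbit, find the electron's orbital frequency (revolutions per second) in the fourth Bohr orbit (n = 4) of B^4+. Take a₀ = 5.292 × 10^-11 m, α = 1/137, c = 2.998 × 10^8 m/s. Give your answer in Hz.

2.571 × 10^15 Hz

r = n²a₀/Z = 1.693 × 10^-10 m, v = Zαc/n = 2.735 × 10^6 m/s
f = v/(2πr) = 2.571 × 10^15 Hz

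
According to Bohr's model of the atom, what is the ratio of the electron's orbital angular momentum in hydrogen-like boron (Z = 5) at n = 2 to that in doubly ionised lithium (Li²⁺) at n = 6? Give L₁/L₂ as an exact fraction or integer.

1/3

L = nℏ is independent of Z.
L₁/L₂ = n₁/n₂ = 2/6 = 1/3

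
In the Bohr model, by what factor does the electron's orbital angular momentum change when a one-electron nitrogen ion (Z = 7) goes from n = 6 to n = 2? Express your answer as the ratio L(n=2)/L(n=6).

1/3

L = nℏ depends only on n, so L ∝ n.
L(n=2)/L(n=6) = (2/6)^1 = 1/3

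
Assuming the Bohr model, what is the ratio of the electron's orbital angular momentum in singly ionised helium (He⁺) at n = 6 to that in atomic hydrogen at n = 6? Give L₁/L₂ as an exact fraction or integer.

1

L = nℏ is independent of Z.
L₁/L₂ = n₁/n₂ = 6/6 = 1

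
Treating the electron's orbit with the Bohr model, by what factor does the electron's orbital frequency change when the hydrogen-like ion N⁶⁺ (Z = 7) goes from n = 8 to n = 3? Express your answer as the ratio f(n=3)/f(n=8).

f ∝ Z^2 · n^-3; with Z fixed, f ∝ n^-3.
f(n=3)/f(n=8) = (3/8)^-3 = 512/27

512/27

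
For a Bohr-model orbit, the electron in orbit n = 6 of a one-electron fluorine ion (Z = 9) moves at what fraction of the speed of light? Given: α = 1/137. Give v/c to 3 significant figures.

0.0109

v_n = Zαc/n, so v/c = Zα/n = 9 × 0.00730 / 6 = 0.0109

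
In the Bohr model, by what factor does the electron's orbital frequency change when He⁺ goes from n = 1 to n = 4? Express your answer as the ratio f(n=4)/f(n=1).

f ∝ Z^2 · n^-3; with Z fixed, f ∝ n^-3.
f(n=4)/f(n=1) = (4/1)^-3 = 1/64

1/64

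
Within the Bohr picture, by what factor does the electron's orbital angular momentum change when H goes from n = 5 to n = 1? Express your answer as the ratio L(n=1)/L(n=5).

1/5

L = nℏ depends only on n, so L ∝ n.
L(n=1)/L(n=5) = (1/5)^1 = 1/5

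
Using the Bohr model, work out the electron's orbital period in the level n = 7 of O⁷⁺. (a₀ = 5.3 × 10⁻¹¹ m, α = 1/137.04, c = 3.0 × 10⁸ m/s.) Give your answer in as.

820 as

r = n²a₀/Z = 7²·5.3 × 10⁻¹¹/8 = 3.2 × 10⁻¹⁰ m
v = Zαc/n = 8·0.0073·3.0 × 10⁸/7 = 2.5 × 10⁶ m/s
T = 2πr/v = 8.2 × 10⁻¹⁶ s = 820 as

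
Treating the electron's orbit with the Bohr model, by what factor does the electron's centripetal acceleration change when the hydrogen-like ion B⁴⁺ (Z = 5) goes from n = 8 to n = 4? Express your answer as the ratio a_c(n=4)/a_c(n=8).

16

a_c ∝ Z^3 · n^-4; with Z fixed, a_c ∝ n^-4.
a_c(n=4)/a_c(n=8) = (4/8)^-4 = 16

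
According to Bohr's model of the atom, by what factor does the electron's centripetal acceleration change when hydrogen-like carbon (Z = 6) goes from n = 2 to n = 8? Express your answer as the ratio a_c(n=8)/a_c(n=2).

1/256

a_c ∝ Z^3 · n^-4; with Z fixed, a_c ∝ n^-4.
a_c(n=8)/a_c(n=2) = (8/2)^-4 = 1/256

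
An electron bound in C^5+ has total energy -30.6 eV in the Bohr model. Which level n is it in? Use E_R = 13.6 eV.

E_n = −E_R Z²/n² ⇒ n² = E_R Z²/(−E_n) = 13.6 × 6² / 30.6 ≈ 16.00
n = 4

4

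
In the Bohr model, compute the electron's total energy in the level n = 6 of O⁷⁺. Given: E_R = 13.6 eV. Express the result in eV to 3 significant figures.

E_n = −E_R·Z²/n² = −13.6 × 8²/6² = -24.2 eV

-24.2 eV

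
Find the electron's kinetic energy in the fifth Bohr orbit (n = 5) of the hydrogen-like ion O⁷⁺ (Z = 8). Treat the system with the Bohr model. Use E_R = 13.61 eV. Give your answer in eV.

For a Coulomb orbit the virial theorem gives K = −E_n.
E_n = −E_R·Z²/n², so K = E_R·Z²/n² = 13.61 × 8²/5² = 34.84 eV

34.84 eV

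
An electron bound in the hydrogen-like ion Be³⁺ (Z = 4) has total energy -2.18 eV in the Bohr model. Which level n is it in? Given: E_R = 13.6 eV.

10

E_n = −E_R Z²/n² ⇒ n² = E_R Z²/(−E_n) = 13.6 × 4² / 2.18 ≈ 99.82
n = 10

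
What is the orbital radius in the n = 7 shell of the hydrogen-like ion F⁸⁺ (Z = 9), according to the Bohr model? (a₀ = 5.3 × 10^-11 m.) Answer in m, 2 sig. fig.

r_n = n²a₀/Z = 7² × 5.3 × 10^-11 / 9
    = 49 × 5.3 × 10^-11 / 9 = 2.9 × 10^-10 m

2.9 × 10^-10 m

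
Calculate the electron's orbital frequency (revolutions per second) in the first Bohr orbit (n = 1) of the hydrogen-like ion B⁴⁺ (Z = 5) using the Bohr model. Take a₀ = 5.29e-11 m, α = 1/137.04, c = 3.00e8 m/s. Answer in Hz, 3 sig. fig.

r = n²a₀/Z = 1.06e-11 m, v = Zαc/n = 1.09e7 m/s
f = v/(2πr) = 1.65e17 Hz

1.65e17 Hz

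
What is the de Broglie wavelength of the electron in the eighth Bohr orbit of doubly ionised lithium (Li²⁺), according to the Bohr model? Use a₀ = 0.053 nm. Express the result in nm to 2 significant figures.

The Bohr quantisation condition is nλ = 2πr_n.
r_n = n²a₀/Z = 1.1 nm
λ = 2πr_n/n = 2π·1.1/8 = 0.89 nm

0.89 nm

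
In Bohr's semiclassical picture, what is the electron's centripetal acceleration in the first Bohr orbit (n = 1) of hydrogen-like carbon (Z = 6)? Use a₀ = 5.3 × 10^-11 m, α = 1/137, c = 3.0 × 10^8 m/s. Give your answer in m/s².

2.0 × 10^25 m/s²

r = n²a₀/Z = 8.8 × 10^-12 m, v = Zαc/n = 1.3 × 10^7 m/s
a = v²/r = (1.3 × 10^7)² / 8.8 × 10^-12 = 2.0 × 10^25 m/s²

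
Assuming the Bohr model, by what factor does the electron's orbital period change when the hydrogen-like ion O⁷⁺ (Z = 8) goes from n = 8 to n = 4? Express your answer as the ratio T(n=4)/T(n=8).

T ∝ Z^-2 · n^3; with Z fixed, T ∝ n^3.
T(n=4)/T(n=8) = (4/8)^3 = 1/8

1/8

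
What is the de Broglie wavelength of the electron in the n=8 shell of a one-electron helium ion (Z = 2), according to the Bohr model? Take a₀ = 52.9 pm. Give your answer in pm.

1330 pm

The Bohr quantisation condition is nλ = 2πr_n.
r_n = n²a₀/Z = 1690 pm
λ = 2πr_n/n = 2π·1690/8 = 1330 pm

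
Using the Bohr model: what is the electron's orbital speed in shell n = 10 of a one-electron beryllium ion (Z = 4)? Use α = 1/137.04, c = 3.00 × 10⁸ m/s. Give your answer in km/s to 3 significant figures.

v_n = Zαc/n = 4 × 0.00730 × 3.00 × 10⁸ / 10
    = 876 km/s

876 km/s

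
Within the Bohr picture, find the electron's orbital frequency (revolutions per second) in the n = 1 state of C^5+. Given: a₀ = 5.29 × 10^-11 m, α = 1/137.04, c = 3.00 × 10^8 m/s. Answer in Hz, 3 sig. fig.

2.37 × 10^17 Hz

r = n²a₀/Z = 8.82 × 10^-12 m, v = Zαc/n = 1.31 × 10^7 m/s
f = v/(2πr) = 2.37 × 10^17 Hz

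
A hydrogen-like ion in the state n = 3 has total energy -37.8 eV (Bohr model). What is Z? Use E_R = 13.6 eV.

5

E_n = −E_R Z²/n² ⇒ Z² = −E_n n²/E_R = 37.8 × 3² / 13.6 ≈ 25.01
Z = 5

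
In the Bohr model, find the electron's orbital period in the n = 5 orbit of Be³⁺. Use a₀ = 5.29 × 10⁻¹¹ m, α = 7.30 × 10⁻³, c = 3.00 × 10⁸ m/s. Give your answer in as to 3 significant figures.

r = n²a₀/Z = 5²·5.29 × 10⁻¹¹/4 = 3.31 × 10⁻¹⁰ m
v = Zαc/n = 4·0.00730·3.00 × 10⁸/5 = 1.75 × 10⁶ m/s
T = 2πr/v = 1.19 × 10⁻¹⁵ s = 1190 as

1190 as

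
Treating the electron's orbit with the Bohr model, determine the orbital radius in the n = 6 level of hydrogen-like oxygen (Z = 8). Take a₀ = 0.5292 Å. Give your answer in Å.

2.381 Å

r_n = n²a₀/Z = 6² × 0.5292 / 8
    = 36 × 0.5292 / 8 = 2.381 Å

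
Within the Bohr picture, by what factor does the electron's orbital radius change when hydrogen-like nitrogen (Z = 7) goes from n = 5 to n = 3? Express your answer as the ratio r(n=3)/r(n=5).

9/25

r ∝ Z^-1 · n^2; with Z fixed, r ∝ n^2.
r(n=3)/r(n=5) = (3/5)^2 = 9/25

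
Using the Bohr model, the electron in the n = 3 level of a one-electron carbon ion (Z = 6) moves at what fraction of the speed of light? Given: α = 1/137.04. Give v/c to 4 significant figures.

0.01459

v_n = Zαc/n, so v/c = Zα/n = 6 × 0.007297 / 3 = 0.01459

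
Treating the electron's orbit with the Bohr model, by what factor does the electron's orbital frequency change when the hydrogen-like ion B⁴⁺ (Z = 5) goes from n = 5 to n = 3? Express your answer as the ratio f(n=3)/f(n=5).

125/27

f ∝ Z^2 · n^-3; with Z fixed, f ∝ n^-3.
f(n=3)/f(n=5) = (3/5)^-3 = 125/27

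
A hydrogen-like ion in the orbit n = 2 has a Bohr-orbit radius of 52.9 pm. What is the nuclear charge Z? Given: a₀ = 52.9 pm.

r_n = n²a₀/Z ⇒ Z = n²a₀/r = 2² × 52.9 / 52.9 ≈ 4.00
Z = 4

4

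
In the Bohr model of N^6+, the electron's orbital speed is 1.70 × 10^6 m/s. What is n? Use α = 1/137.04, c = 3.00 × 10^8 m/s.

v_n = Zαc/n ⇒ n = Zαc/v = 7 × 0.00730 × 3.00 × 10^8 / 1.70 × 10^6 ≈ 9.01
n = 9

9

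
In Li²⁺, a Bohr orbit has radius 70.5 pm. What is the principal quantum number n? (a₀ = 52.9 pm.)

r_n = n²a₀/Z ⇒ n² = rZ/a₀ = 70.5 × 3 / 52.9 ≈ 4.00
n = 2

2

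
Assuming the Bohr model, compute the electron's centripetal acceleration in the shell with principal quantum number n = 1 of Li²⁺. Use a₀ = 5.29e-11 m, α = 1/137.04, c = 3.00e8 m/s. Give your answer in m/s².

2.45e24 m/s²

r = n²a₀/Z = 1.76e-11 m, v = Zαc/n = 6.57e6 m/s
a = v²/r = (6.57e6)² / 1.76e-11 = 2.45e24 m/s²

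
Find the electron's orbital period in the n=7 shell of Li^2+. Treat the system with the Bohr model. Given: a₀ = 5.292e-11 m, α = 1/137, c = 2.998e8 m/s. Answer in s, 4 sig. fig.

r = n²a₀/Z = 7²·5.292e-11/3 = 8.644e-10 m
v = Zαc/n = 3·0.007299·2.998e8/7 = 9.379e5 m/s
T = 2πr/v = 5.791e-15 s

5.791e-15 s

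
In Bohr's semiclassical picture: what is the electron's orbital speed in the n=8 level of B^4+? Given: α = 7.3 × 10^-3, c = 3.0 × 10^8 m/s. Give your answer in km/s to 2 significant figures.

v_n = Zαc/n = 5 × 0.0073 × 3.0 × 10^8 / 8
    = 1400 km/s

1400 km/s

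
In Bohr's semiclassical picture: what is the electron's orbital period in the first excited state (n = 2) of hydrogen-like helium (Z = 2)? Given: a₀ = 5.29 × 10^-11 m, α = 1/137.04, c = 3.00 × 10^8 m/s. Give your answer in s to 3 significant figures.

3.04 × 10^-16 s

r = n²a₀/Z = 2²·5.29 × 10^-11/2 = 1.06 × 10^-10 m
v = Zαc/n = 2·0.00730·3.00 × 10^8/2 = 2.19 × 10^6 m/s
T = 2πr/v = 3.04 × 10^-16 s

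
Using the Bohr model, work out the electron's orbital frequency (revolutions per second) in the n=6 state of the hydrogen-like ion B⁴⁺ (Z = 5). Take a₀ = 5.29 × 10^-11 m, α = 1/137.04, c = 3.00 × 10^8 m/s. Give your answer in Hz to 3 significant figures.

7.62 × 10^14 Hz

r = n²a₀/Z = 3.81 × 10^-10 m, v = Zαc/n = 1.82 × 10^6 m/s
f = v/(2πr) = 7.62 × 10^14 Hz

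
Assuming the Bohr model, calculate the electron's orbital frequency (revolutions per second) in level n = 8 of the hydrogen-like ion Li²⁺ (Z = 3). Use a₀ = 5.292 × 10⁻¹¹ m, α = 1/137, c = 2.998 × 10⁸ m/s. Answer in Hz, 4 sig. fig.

r = n²a₀/Z = 1.129 × 10⁻⁹ m, v = Zαc/n = 8.206 × 10⁵ m/s
f = v/(2πr) = 1.157 × 10¹⁴ Hz

1.157 × 10¹⁴ Hz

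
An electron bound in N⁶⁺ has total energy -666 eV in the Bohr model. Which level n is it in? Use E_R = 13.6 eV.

E_n = −E_R Z²/n² ⇒ n² = E_R Z²/(−E_n) = 13.6 × 7² / 666 ≈ 1.00
n = 1

1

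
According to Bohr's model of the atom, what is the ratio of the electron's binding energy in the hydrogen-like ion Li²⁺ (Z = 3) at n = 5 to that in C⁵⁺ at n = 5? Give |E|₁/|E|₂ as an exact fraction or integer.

|E| ∝ Z^2 · n^-2
|E|₁/|E|₂ = (3/6)^2 · (5/5)^-2 = 1/4

1/4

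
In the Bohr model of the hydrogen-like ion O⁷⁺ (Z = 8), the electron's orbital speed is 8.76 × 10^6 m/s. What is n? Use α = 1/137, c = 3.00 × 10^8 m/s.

v_n = Zαc/n ⇒ n = Zαc/v = 8 × 0.00730 × 3.00 × 10^8 / 8.76 × 10^6 ≈ 2.00
n = 2

2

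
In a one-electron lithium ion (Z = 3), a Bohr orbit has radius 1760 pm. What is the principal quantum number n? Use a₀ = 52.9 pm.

10

r_n = n²a₀/Z ⇒ n² = rZ/a₀ = 1760 × 3 / 52.9 ≈ 99.81
n = 10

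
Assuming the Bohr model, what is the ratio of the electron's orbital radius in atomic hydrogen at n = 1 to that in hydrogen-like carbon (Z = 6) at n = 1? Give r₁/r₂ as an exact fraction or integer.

6

r ∝ Z^-1 · n^2
r₁/r₂ = (1/6)^-1 · (1/1)^2 = 6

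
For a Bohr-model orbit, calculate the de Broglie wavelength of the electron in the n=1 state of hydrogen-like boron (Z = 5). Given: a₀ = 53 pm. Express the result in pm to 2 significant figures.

The Bohr quantisation condition is nλ = 2πr_n.
r_n = n²a₀/Z = 11 pm
λ = 2πr_n/n = 2π·11/1 = 67 pm

67 pm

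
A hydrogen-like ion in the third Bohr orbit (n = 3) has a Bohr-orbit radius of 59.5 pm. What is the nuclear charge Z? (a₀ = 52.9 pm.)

r_n = n²a₀/Z ⇒ Z = n²a₀/r = 3² × 52.9 / 59.5 ≈ 8.00
Z = 8

8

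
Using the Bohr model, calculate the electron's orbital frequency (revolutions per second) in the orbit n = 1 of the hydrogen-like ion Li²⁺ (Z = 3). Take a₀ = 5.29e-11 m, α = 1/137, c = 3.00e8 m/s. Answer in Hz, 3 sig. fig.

5.93e16 Hz

r = n²a₀/Z = 1.76e-11 m, v = Zαc/n = 6.57e6 m/s
f = v/(2πr) = 5.93e16 Hz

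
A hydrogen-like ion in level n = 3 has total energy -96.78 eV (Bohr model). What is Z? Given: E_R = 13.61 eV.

E_n = −E_R Z²/n² ⇒ Z² = −E_n n²/E_R = 96.78 × 3² / 13.61 ≈ 64.00
Z = 8

8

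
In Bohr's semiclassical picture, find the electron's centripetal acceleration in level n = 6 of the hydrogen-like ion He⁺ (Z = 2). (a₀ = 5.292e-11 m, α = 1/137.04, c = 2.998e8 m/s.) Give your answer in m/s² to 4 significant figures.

5.583e20 m/s²

r = n²a₀/Z = 9.526e-10 m, v = Zαc/n = 7.292e5 m/s
a = v²/r = (7.292e5)² / 9.526e-10 = 5.583e20 m/s²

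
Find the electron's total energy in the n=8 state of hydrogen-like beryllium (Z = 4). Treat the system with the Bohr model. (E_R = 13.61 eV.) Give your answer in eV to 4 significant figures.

-3.402 eV

E_n = −E_R·Z²/n² = −13.61 × 4²/8² = -3.402 eV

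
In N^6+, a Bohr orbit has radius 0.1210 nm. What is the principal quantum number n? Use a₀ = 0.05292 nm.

4

r_n = n²a₀/Z ⇒ n² = rZ/a₀ = 0.1210 × 7 / 0.05292 ≈ 16.01
n = 4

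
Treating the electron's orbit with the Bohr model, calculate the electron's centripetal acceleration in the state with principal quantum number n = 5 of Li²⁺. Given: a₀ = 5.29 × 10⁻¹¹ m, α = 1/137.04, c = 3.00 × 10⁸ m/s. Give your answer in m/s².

3.91 × 10²¹ m/s²

r = n²a₀/Z = 4.41 × 10⁻¹⁰ m, v = Zαc/n = 1.31 × 10⁶ m/s
a = v²/r = (1.31 × 10⁶)² / 4.41 × 10⁻¹⁰ = 3.91 × 10²¹ m/s²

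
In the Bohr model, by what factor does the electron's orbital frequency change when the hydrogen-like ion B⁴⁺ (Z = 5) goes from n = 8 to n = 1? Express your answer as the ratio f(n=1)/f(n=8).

f ∝ Z^2 · n^-3; with Z fixed, f ∝ n^-3.
f(n=1)/f(n=8) = (1/8)^-3 = 512

512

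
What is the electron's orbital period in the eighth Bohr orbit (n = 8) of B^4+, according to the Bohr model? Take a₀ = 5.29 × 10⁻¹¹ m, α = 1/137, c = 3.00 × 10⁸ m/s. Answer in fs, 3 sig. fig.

r = n²a₀/Z = 8²·5.29 × 10⁻¹¹/5 = 6.77 × 10⁻¹⁰ m
v = Zαc/n = 5·0.00730·3.00 × 10⁸/8 = 1.37 × 10⁶ m/s
T = 2πr/v = 3.11 × 10⁻¹⁵ s = 3.11 fs

3.11 fs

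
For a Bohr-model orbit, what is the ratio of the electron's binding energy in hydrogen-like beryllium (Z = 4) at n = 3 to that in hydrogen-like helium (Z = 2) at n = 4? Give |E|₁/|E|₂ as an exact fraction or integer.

|E| ∝ Z^2 · n^-2
|E|₁/|E|₂ = (4/2)^2 · (3/4)^-2 = 64/9

64/9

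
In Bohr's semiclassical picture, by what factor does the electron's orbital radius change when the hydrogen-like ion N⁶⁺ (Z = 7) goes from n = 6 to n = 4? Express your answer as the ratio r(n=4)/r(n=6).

r ∝ Z^-1 · n^2; with Z fixed, r ∝ n^2.
r(n=4)/r(n=6) = (4/6)^2 = 4/9

4/9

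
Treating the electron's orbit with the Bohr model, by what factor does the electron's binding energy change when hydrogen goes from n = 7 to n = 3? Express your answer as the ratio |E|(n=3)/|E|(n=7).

49/9

|E| ∝ Z^2 · n^-2; with Z fixed, |E| ∝ n^-2.
|E|(n=3)/|E|(n=7) = (3/7)^-2 = 49/9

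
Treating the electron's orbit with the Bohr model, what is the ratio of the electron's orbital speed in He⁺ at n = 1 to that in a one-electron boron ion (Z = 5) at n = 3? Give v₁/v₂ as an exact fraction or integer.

v ∝ Z^1 · n^-1
v₁/v₂ = (2/5)^1 · (1/3)^-1 = 6/5

6/5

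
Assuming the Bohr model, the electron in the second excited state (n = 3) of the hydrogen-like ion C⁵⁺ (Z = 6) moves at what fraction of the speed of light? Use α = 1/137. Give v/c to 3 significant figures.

0.0146

v_n = Zαc/n, so v/c = Zα/n = 6 × 0.00730 / 3 = 0.0146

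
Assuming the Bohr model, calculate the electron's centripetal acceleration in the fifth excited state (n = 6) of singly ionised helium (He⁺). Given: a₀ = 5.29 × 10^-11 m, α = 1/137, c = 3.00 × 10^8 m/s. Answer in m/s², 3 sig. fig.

5.60 × 10^20 m/s²

r = n²a₀/Z = 9.52 × 10^-10 m, v = Zαc/n = 7.30 × 10^5 m/s
a = v²/r = (7.30 × 10^5)² / 9.52 × 10^-10 = 5.60 × 10^20 m/s²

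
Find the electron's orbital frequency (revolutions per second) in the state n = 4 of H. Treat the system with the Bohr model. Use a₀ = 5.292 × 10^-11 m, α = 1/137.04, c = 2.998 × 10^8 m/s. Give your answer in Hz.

1.028 × 10^14 Hz

r = n²a₀/Z = 8.467 × 10^-10 m, v = Zαc/n = 5.469 × 10^5 m/s
f = v/(2πr) = 1.028 × 10^14 Hz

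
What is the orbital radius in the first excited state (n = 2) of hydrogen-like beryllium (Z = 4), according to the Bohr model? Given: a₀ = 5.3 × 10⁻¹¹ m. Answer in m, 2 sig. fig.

5.3 × 10⁻¹¹ m

r_n = n²a₀/Z = 2² × 5.3 × 10⁻¹¹ / 4
    = 4 × 5.3 × 10⁻¹¹ / 4 = 5.3 × 10⁻¹¹ m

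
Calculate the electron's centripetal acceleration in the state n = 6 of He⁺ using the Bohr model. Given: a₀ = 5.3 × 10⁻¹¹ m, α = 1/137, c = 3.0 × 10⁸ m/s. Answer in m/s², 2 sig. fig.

r = n²a₀/Z = 9.5 × 10⁻¹⁰ m, v = Zαc/n = 7.3 × 10⁵ m/s
a = v²/r = (7.3 × 10⁵)² / 9.5 × 10⁻¹⁰ = 5.6 × 10²⁰ m/s²

5.6 × 10²⁰ m/s²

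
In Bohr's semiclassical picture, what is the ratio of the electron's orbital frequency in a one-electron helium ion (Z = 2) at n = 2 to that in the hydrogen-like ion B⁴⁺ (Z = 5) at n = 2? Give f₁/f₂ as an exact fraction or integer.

4/25

f ∝ Z^2 · n^-3
f₁/f₂ = (2/5)^2 · (2/2)^-3 = 4/25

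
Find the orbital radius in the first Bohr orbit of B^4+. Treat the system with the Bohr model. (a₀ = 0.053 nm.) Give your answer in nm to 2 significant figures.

0.011 nm

r_n = n²a₀/Z = 1² × 0.053 / 5
    = 1 × 0.053 / 5 = 0.011 nm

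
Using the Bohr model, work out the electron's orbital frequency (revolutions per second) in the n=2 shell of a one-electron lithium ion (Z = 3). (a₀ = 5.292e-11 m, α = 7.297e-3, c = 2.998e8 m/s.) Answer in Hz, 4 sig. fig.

r = n²a₀/Z = 7.056e-11 m, v = Zαc/n = 3.281e6 m/s
f = v/(2πr) = 7.402e15 Hz

7.402e15 Hz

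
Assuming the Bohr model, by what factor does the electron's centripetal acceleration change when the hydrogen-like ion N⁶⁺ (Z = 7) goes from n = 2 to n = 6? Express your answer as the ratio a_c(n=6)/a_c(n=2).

a_c ∝ Z^3 · n^-4; with Z fixed, a_c ∝ n^-4.
a_c(n=6)/a_c(n=2) = (6/2)^-4 = 1/81

1/81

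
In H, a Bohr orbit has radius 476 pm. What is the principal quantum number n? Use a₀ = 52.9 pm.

3

r_n = n²a₀/Z ⇒ n² = rZ/a₀ = 476 × 1 / 52.9 ≈ 9.00
n = 3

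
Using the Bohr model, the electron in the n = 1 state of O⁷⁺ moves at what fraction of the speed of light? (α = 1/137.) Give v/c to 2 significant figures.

0.058

v_n = Zαc/n, so v/c = Zα/n = 8 × 0.0073 / 1 = 0.058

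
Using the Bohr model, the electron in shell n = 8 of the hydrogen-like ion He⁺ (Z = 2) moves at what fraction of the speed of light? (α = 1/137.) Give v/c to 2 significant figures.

v_n = Zαc/n, so v/c = Zα/n = 2 × 0.0073 / 8 = 0.0018

0.0018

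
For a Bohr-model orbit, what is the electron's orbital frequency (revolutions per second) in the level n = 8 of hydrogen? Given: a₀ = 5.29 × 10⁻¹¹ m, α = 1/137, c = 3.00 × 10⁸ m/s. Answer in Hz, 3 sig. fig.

r = n²a₀/Z = 3.39 × 10⁻⁹ m, v = Zαc/n = 2.74 × 10⁵ m/s
f = v/(2πr) = 1.29 × 10¹³ Hz

1.29 × 10¹³ Hz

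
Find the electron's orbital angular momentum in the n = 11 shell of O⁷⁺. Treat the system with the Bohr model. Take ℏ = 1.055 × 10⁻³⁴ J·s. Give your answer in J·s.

L_n = nℏ = 11 × 1.055 × 10⁻³⁴ = 1.160 × 10⁻³³ J·s

1.160 × 10⁻³³ J·s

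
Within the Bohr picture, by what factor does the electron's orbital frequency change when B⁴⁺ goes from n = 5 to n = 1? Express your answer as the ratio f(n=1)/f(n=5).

125

f ∝ Z^2 · n^-3; with Z fixed, f ∝ n^-3.
f(n=1)/f(n=5) = (1/5)^-3 = 125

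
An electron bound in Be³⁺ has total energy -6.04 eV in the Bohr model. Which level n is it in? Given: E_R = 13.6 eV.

6

E_n = −E_R Z²/n² ⇒ n² = E_R Z²/(−E_n) = 13.6 × 4² / 6.04 ≈ 36.03
n = 6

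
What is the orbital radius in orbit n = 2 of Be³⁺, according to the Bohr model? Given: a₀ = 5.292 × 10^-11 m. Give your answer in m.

r_n = n²a₀/Z = 2² × 5.292 × 10^-11 / 4
    = 4 × 5.292 × 10^-11 / 4 = 5.292 × 10^-11 m

5.292 × 10^-11 m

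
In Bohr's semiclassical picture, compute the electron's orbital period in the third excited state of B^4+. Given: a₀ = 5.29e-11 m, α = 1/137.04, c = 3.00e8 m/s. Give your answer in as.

389 as

r = n²a₀/Z = 4²·5.29e-11/5 = 1.69e-10 m
v = Zαc/n = 5·0.00730·3.00e8/4 = 2.74e6 m/s
T = 2πr/v = 3.89e-16 s = 389 as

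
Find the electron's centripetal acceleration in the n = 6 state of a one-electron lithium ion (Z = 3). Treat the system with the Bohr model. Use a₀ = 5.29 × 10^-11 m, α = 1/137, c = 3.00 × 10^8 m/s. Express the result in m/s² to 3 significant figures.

r = n²a₀/Z = 6.35 × 10^-10 m, v = Zαc/n = 1.09 × 10^6 m/s
a = v²/r = (1.09 × 10^6)² / 6.35 × 10^-10 = 1.89 × 10^21 m/s²

1.89 × 10^21 m/s²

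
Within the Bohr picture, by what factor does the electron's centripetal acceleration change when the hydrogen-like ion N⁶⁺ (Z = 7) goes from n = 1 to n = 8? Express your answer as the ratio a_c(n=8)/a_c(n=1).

a_c ∝ Z^3 · n^-4; with Z fixed, a_c ∝ n^-4.
a_c(n=8)/a_c(n=1) = (8/1)^-4 = 1/4096

1/4096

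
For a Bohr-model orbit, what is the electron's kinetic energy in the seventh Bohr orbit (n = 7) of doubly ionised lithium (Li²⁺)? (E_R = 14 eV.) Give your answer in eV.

For a Coulomb orbit the virial theorem gives K = −E_n.
E_n = −E_R·Z²/n², so K = E_R·Z²/n² = 14 × 3²/7² = 2.6 eV

2.6 eV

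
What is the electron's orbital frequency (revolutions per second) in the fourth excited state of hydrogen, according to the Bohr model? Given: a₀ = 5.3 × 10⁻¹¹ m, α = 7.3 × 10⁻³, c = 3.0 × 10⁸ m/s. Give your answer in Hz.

r = n²a₀/Z = 1.3 × 10⁻⁹ m, v = Zαc/n = 4.4 × 10⁵ m/s
f = v/(2πr) = 5.3 × 10¹³ Hz

5.3 × 10¹³ Hz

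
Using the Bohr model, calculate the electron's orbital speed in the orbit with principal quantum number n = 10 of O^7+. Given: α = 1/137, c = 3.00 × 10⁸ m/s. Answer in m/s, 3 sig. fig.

1.75 × 10⁶ m/s

v_n = Zαc/n = 8 × 0.00730 × 3.00 × 10⁸ / 10
    = 1.75 × 10⁶ m/s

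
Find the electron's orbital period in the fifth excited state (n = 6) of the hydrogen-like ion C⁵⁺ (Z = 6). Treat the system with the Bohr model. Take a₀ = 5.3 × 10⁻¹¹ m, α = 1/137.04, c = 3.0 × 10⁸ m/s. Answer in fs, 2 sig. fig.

0.91 fs

r = n²a₀/Z = 6²·5.3 × 10⁻¹¹/6 = 3.2 × 10⁻¹⁰ m
v = Zαc/n = 6·0.0073·3.0 × 10⁸/6 = 2.2 × 10⁶ m/s
T = 2πr/v = 9.1 × 10⁻¹⁶ s = 0.91 fs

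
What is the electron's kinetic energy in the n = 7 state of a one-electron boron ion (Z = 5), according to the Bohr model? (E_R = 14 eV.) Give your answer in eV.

For a Coulomb orbit the virial theorem gives K = −E_n.
E_n = −E_R·Z²/n², so K = E_R·Z²/n² = 14 × 5²/7² = 7.1 eV

7.1 eV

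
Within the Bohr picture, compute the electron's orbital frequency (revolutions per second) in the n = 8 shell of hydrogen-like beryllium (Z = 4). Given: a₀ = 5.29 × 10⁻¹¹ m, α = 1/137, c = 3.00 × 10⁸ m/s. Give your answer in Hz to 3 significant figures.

2.06 × 10¹⁴ Hz

r = n²a₀/Z = 8.46 × 10⁻¹⁰ m, v = Zαc/n = 1.09 × 10⁶ m/s
f = v/(2πr) = 2.06 × 10¹⁴ Hz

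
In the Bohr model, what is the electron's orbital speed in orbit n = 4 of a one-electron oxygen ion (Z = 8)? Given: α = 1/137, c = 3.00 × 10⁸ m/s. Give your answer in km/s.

v_n = Zαc/n = 8 × 0.00730 × 3.00 × 10⁸ / 4
    = 4380 km/s

4380 km/s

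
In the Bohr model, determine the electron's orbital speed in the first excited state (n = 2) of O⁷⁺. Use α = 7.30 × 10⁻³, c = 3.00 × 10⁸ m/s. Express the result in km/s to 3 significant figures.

8760 km/s

v_n = Zαc/n = 8 × 0.00730 × 3.00 × 10⁸ / 2
    = 8760 km/s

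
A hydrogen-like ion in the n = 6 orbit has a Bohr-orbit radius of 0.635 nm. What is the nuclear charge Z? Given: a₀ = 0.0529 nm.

3

r_n = n²a₀/Z ⇒ Z = n²a₀/r = 6² × 0.0529 / 0.635 ≈ 3.00
Z = 3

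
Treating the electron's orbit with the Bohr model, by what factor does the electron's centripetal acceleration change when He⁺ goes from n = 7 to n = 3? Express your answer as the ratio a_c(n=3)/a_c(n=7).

a_c ∝ Z^3 · n^-4; with Z fixed, a_c ∝ n^-4.
a_c(n=3)/a_c(n=7) = (3/7)^-4 = 2401/81

2401/81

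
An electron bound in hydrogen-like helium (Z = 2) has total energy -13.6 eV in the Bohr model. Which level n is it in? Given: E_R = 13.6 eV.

2

E_n = −E_R Z²/n² ⇒ n² = E_R Z²/(−E_n) = 13.6 × 2² / 13.6 ≈ 4.00
n = 2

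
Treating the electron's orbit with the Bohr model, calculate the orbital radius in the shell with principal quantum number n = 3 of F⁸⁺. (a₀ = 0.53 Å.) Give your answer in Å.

r_n = n²a₀/Z = 3² × 0.53 / 9
    = 9 × 0.53 / 9 = 0.53 Å

0.53 Å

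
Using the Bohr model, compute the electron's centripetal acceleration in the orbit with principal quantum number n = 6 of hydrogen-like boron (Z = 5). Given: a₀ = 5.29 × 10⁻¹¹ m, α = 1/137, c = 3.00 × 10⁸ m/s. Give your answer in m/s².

8.74 × 10²¹ m/s²

r = n²a₀/Z = 3.81 × 10⁻¹⁰ m, v = Zαc/n = 1.82 × 10⁶ m/s
a = v²/r = (1.82 × 10⁶)² / 3.81 × 10⁻¹⁰ = 8.74 × 10²¹ m/s²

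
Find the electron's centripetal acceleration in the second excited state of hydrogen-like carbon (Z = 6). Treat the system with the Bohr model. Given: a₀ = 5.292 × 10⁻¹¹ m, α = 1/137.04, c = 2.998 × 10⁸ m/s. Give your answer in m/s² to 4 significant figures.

2.412 × 10²³ m/s²

r = n²a₀/Z = 7.938 × 10⁻¹¹ m, v = Zαc/n = 4.375 × 10⁶ m/s
a = v²/r = (4.375 × 10⁶)² / 7.938 × 10⁻¹¹ = 2.412 × 10²³ m/s²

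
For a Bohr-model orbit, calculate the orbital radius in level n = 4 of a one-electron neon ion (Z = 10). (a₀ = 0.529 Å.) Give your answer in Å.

0.846 Å

r_n = n²a₀/Z = 4² × 0.529 / 10
    = 16 × 0.529 / 10 = 0.846 Å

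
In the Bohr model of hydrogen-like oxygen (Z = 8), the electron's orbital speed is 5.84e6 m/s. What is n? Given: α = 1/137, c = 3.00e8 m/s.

v_n = Zαc/n ⇒ n = Zαc/v = 8 × 0.00730 × 3.00e8 / 5.84e6 ≈ 3.00
n = 3

3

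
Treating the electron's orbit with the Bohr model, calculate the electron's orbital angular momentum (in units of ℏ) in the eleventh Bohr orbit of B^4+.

L_n = nℏ, so L/ℏ = n = 11.

11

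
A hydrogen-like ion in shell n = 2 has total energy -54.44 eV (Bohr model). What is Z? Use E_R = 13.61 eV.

E_n = −E_R Z²/n² ⇒ Z² = −E_n n²/E_R = 54.44 × 2² / 13.61 ≈ 16.00
Z = 4

4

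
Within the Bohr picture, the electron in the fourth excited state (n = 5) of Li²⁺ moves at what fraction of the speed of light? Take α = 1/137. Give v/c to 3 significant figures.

0.00438

v_n = Zαc/n, so v/c = Zα/n = 3 × 0.00730 / 5 = 0.00438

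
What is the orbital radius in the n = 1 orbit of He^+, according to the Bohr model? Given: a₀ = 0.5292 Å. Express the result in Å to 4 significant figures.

0.2646 Å

r_n = n²a₀/Z = 1² × 0.5292 / 2
    = 1 × 0.5292 / 2 = 0.2646 Å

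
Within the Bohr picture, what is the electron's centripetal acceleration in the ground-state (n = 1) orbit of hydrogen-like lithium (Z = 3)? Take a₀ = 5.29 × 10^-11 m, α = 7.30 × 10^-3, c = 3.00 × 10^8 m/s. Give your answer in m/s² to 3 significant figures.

2.45 × 10^24 m/s²

r = n²a₀/Z = 1.76 × 10^-11 m, v = Zαc/n = 6.57 × 10^6 m/s
a = v²/r = (6.57 × 10^6)² / 1.76 × 10^-11 = 2.45 × 10^24 m/s²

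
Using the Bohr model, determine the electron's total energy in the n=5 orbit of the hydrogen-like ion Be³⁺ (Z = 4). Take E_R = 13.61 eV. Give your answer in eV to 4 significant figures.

E_n = −E_R·Z²/n² = −13.61 × 4²/5² = -8.710 eV

-8.710 eV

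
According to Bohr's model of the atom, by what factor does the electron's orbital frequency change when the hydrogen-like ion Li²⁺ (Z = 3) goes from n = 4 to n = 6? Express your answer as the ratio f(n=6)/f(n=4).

8/27

f ∝ Z^2 · n^-3; with Z fixed, f ∝ n^-3.
f(n=6)/f(n=4) = (6/4)^-3 = 8/27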